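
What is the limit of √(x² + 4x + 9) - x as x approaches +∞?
This is an ∞ − ∞ indeterminate form.
Multiply and divide by the conjugate √(x²+4x + 9) + x; the x² terms cancel, leaving (4x + 9)/(√(x²+4x + 9)+x) → 4/2 = 2.
Limit = 2.

Final answer: 2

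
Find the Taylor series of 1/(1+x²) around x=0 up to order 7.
-x^6 + x^4 - x^2 + 1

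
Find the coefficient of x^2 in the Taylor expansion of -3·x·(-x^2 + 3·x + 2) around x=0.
Expand to order 2: -3·x·(-x^2 + 3·x + 2) = -9·x^2 - 6·x + O(x^3).
The coefficient of x^2 is -9.

Final answer: -9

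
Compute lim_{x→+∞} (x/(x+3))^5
As x → +∞: x/(x+3) = 1/(1 + 3/x) → 1, and the 5th power of a limit-1 base also → 1.
Limit = 1.

Final answer: 1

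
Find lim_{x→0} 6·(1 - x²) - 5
Direct substitution at x = 0 gives 1.

Final answer: 1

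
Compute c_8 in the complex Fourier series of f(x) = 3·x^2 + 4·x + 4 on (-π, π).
Compute the real Fourier coefficients first: a_8 = 3/16, b_8 = -1.
Then c_8 = (a_8 − i·b_8)/2 = 3/32 + i/2.

Final answer: 3/32 + i/2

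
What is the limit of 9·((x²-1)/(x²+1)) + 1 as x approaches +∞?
Evaluate the dominant behaviour as x → +∞; each term tends to a finite value or vanishes.
Limit = 10.

Final answer: 10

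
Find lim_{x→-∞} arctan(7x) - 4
Evaluate the dominant behaviour as x → -∞; each term tends to a finite value or vanishes.
Limit = -4 - π/2.

Final answer: -4 - π/2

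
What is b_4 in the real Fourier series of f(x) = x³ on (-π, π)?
b_4 = (1/π) ∫_{-π}^{π} f(x)·sin(4x) dx.
Evaluate the integral (use parity and integration by parts as needed): b_4 = 3/16 - π^2/2.

Final answer: 3/16 - π^2/2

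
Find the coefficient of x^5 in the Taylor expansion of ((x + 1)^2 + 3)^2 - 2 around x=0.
Expand to order 5: ((x + 1)^2 + 3)^2 - 2 = x^4 + 4·x^3 + 12·x^2 + 16·x + 14 + O(x^6).
The coefficient of x^5 is 0.

Final answer: 0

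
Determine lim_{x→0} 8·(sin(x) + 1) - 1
Direct substitution at x = 0 gives 7.

Final answer: 7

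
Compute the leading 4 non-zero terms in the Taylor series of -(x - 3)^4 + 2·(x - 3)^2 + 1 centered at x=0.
12·x^3 - 52·x^2 + 96·x - 62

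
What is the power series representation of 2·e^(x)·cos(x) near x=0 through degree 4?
-x^4/3 - 2·x^3/3 + 2·x + 2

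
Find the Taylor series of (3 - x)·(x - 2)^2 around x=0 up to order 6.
-x^3 + 7·x^2 - 16·x + 12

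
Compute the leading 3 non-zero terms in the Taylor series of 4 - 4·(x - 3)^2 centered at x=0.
-4·x^2 + 24·x - 32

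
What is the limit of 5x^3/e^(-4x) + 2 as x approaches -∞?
The quotient is an ∞/∞ indeterminate form as x → -∞.
Compare growth rates of the dominant terms (exponentials ≫ polynomials ≫ logarithms), or apply L'Hôpital's rule; the quotient → 0.
Adding the constant: 0 + 2 = 2. Limit = 2.

Final answer: 2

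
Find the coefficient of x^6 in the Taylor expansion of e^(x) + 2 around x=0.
Expand to order 6: e^(x) + 2 = x^6/720 + x^5/120 + x^4/24 + x^3/6 + x^2/2 + x + 3 + O(x^7).
The coefficient of x^6 is 1/720.

Final answer: 1/720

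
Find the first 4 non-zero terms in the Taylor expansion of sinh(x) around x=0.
x^7/5040 + x^5/120 + x^3/6 + x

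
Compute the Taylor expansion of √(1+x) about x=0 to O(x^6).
7·x^5/256 - 5·x^4/128 + x^3/16 - x^2/8 + x/2 + 1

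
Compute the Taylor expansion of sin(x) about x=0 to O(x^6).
x^5/120 - x^3/6 + x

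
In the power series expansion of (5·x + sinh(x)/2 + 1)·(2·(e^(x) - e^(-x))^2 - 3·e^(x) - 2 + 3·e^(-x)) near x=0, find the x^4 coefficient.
Expand to order 4: (5·x + sinh(x)/2 + 1)·(2·(e^(x) - e^(-x))^2 - 3·e^(x) - 2 + 3·e^(-x)) = -10·x^4/3 + 257·x^3/6 - 25·x^2 - 17·x - 2 + O(x^5).
The coefficient of x^4 is -10/3.

Final answer: -10/3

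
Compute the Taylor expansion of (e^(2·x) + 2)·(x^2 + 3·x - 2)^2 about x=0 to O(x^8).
1796·x^7/315 + 472·x^6/45 + 206·x^5/15 + 35·x^4/3 + 28·x^3/3 - x^2 - 28·x + 12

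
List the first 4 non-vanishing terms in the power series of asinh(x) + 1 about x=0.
3·x^5/40 - x^3/6 + x + 1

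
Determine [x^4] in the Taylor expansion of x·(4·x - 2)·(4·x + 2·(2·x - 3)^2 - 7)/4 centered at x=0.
Expand to order 4: x·(4·x - 2)·(4·x + 2·(2·x - 3)^2 - 7)/4 = 8·x^4 - 24·x^3 + 21·x^2 - 11·x/2 + O(x^5).
The coefficient of x^4 is 8.

Final answer: 8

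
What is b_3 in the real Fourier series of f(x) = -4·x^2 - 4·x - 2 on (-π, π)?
b_3 = (1/π) ∫_{-π}^{π} f(x)·sin(3x) dx.
Evaluate the integral (use parity and integration by parts as needed): b_3 = -8/3.

Final answer: -8/3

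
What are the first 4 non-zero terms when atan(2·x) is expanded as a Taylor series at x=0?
-128·x^7/7 + 32·x^5/5 - 8·x^3/3 + 2·x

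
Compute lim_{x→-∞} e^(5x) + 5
Evaluate the dominant behaviour as x → -∞; each term tends to a finite value or vanishes.
Limit = 5.

Final answer: 5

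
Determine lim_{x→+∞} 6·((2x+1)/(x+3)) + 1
Evaluate the dominant behaviour as x → +∞; each term tends to a finite value or vanishes.
Limit = 13.

Final answer: 13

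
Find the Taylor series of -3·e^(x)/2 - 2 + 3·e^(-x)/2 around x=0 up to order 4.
-x^3/2 - 3·x - 2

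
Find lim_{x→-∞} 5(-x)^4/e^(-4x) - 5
The quotient is an ∞/∞ indeterminate form as x → -∞.
Compare growth rates of the dominant terms (exponentials ≫ polynomials ≫ logarithms), or apply L'Hôpital's rule; the quotient → 0.
Adding the constant: 0 - 5 = -5. Limit = -5.

Final answer: -5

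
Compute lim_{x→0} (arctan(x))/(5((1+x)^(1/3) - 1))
Both numerator and denominator → 0 as x → 0; this is a 0/0 indeterminate form.
Expand each to leading order near x = 0: numerator ~ x, denominator ~ 5·x/3.
The limit of the ratio is 3/5.

Final answer: 3/5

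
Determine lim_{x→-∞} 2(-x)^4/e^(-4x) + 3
The quotient is an ∞/∞ indeterminate form as x → -∞.
Compare growth rates of the dominant terms (exponentials ≫ polynomials ≫ logarithms), or apply L'Hôpital's rule; the quotient → 0.
Adding the constant: 0 + 3 = 3. Limit = 3.

Final answer: 3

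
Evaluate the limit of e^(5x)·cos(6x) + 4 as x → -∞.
Evaluate the dominant behaviour as x → -∞; each term tends to a finite value or vanishes.
Limit = 4.

Final answer: 4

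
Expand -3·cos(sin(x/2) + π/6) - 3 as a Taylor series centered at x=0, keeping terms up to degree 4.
-5·√(3)·x^4/256 - x^3/16 + 3·√(3)·x^2/16 + 3·x/4 - 3 - 3·√(3)/2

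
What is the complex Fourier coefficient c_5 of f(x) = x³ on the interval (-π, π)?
Compute the real Fourier coefficients first: a_5 = 0, b_5 = -12/125 + 2·π^2/5.
Then c_5 = (a_5 − i·b_5)/2 = -i·π^2/5 + 6·i/125.

Final answer: -i·π^2/5 + 6·i/125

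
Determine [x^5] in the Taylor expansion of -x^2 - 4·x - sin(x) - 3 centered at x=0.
Expand to order 5: -x^2 - 4·x - sin(x) - 3 = -x^5/120 + x^3/6 - x^2 - 5·x - 3 + O(x^6).
The coefficient of x^5 is -1/120.

Final answer: -1/120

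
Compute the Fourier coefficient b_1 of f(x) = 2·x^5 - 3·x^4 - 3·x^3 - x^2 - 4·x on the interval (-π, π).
b_1 = (1/π) ∫_{-π}^{π} f(x)·sin(1x) dx.
Evaluate the integral (use parity and integration by parts as needed): b_1 = -86·π^2 + 4·π^4 + 508.

Final answer: -86·π^2 + 4·π^4 + 508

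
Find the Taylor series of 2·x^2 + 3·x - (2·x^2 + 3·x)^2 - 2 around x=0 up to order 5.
-4·x^4 - 12·x^3 - 7·x^2 + 3·x - 2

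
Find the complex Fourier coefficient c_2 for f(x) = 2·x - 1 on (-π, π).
Compute the real Fourier coefficients first: a_2 = 0, b_2 = -2.
Then c_2 = (a_2 − i·b_2)/2 = i.

Final answer: i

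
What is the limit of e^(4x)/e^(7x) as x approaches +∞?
This is an ∞/∞ indeterminate form as x → +∞.
Rewrite e^(4x)/e^(7x) = e^((4−7)x) = e^(-3x); the exponent coefficient is -3 < 0 so e^(-3x) → 0.
Limit = 0.

Final answer: 0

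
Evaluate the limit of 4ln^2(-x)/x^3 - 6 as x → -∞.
The quotient is an ∞/∞ indeterminate form as x → -∞.
Compare growth rates of the dominant terms (exponentials ≫ polynomials ≫ logarithms), or apply L'Hôpital's rule; the quotient → 0.
Adding the constant: 0 - 6 = -6. Limit = -6.

Final answer: -6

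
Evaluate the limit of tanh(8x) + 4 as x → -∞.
Evaluate the dominant behaviour as x → -∞; each term tends to a finite value or vanishes.
Limit = 3.

Final answer: 3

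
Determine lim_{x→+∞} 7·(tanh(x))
Evaluate the dominant behaviour as x → +∞; each term tends to a finite value or vanishes.
Limit = 7.

Final answer: 7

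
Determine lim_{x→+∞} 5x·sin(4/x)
As x → +∞: let u = 4/x → 0⁺; then 5·x·sin(4/x) = 5·4·sin(u)/u → 5·4·1 = 20.
Limit = 20.

Final answer: 20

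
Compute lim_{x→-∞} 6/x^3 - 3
Evaluate the dominant behaviour as x → -∞; each term tends to a finite value or vanishes.
Limit = -3.

Final answer: -3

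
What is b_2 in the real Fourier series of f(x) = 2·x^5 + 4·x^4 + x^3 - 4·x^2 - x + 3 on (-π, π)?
b_2 = (1/π) ∫_{-π}^{π} f(x)·sin(2x) dx.
Evaluate the integral (use parity and integration by parts as needed): b_2 = -2·π^4 - 25/2 + 9·π^2.

Final answer: -2·π^4 - 25/2 + 9·π^2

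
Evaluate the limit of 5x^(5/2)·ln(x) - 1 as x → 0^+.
The product is a 0·∞ indeterminate form at x → 0⁺.
Rewrite the product as 5·ln(x) / x^(-5/2) and apply L'Hôpital, or use the standard hierarchy x^(-5/2) ≫ |ln x| as x → 0⁺.
The indeterminate product → 0, so the limit = -1.

Final answer: -1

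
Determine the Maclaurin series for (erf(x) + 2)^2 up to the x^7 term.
-4·x^7/(21·√(π)) + 56·x^6/(45·π) + 4·x^5/(5·√(π)) - 8·x^4/(3·π) - 8·x^3/(3·√(π)) + 4·x^2/π + 8·x/√(π) + 4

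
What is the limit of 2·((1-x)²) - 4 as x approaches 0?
Direct substitution at x = 0 gives -2.

Final answer: -2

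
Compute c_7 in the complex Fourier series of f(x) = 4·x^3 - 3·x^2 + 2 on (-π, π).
Compute the real Fourier coefficients first: a_7 = 12/49, b_7 = -48/343 + 8·π^2/7.
Then c_7 = (a_7 − i·b_7)/2 = 6/49 - 4·i·π^2/7 + 24·i/343.

Final answer: 6/49 - 4·i·π^2/7 + 24·i/343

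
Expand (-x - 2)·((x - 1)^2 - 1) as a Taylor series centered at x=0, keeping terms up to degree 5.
-x^3 + 4·x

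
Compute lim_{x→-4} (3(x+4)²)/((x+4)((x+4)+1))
Both numerator and denominator → 0 as x → -4; this is a 0/0 indeterminate form.
Expand each to leading order near x = -4: numerator ~ 3·(x + 4)^2, denominator ~ (x + 4).
The limit of the ratio is 0.

Final answer: 0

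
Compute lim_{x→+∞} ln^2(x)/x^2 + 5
The quotient is an ∞/∞ indeterminate form as x → +∞.
The polynomial denominator x^2 dominates the logarithmic numerator (any positive power of x ≫ ln^2(x) as x → ∞), so the quotient → 0.
Adding the constant: 0 + 5 = 5. Limit = 5.

Final answer: 5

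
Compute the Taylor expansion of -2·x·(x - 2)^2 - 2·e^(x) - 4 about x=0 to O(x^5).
-x^4/12 - 7·x^3/3 + 7·x^2 - 10·x - 6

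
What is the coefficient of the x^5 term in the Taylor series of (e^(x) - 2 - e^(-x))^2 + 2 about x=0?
Expand to order 5: (e^(x) - 2 - e^(-x))^2 + 2 = -x^5/15 + 4·x^4/3 - 4·x^3/3 + 4·x^2 - 8·x + 6 + O(x^6).
The coefficient of x^5 is -1/15.

Final answer: -1/15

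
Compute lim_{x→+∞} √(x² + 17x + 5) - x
This is an ∞ − ∞ indeterminate form.
Multiply and divide by the conjugate √(x²+17x + 5) + x; the x² terms cancel, leaving (17x + 5)/(√(x²+17x + 5)+x) → 17/2.
Limit = 17/2.

Final answer: 17/2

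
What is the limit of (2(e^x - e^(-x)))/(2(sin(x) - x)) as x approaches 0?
Both numerator and denominator → 0 as x → 0; this is a 0/0 indeterminate form.
Expand each to leading order near x = 0: numerator ~ 4·x, denominator ~ -x^3/3.
The limit of the ratio is -∞.

Final answer: -∞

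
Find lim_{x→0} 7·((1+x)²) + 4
Direct substitution at x = 0 gives 11.

Final answer: 11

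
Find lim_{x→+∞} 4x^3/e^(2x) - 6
The quotient is an ∞/∞ indeterminate form as x → +∞.
The exponential denominator e^(2x) dominates the polynomial numerator (e^x ≫ x^3 as x → ∞), so the quotient → 0.
Adding the constant: 0 - 6 = -6. Limit = -6.

Final answer: -6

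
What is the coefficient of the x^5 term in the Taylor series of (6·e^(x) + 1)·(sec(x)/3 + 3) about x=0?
Expand to order 5: (6·e^(x) + 1)·(sec(x)/3 + 3) = 3·x^5/4 + 131·x^4/72 + 13·x^3/3 + 67·x^2/6 + 20·x + 70/3 + O(x^6).
The coefficient of x^5 is 3/4.

Final answer: 3/4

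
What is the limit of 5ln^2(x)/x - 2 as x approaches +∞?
The quotient is an ∞/∞ indeterminate form as x → +∞.
The polynomial denominator x dominates the logarithmic numerator (any positive power of x ≫ ln^2(x) as x → ∞), so the quotient → 0.
Adding the constant: 0 - 2 = -2. Limit = -2.

Final answer: -2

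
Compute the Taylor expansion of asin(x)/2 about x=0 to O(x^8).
5·x^7/224 + 3·x^5/80 + x^3/12 + x/2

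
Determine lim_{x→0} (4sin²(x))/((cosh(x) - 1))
Both numerator and denominator → 0 as x → 0; this is a 0/0 indeterminate form.
Expand each to leading order near x = 0: numerator ~ 4·x^2, denominator ~ x^2/2.
The limit of the ratio is 8.

Final answer: 8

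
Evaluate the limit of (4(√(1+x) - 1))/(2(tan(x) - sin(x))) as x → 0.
Both numerator and denominator → 0 as x → 0; this is a 0/0 indeterminate form.
Expand each to leading order near x = 0: numerator ~ 2·x, denominator ~ x^3.
The limit of the ratio is ∞.

Final answer: ∞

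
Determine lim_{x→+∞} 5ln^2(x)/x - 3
The quotient is an ∞/∞ indeterminate form as x → +∞.
The polynomial denominator x dominates the logarithmic numerator (any positive power of x ≫ ln^2(x) as x → ∞), so the quotient → 0.
Adding the constant: 0 - 3 = -3. Limit = -3.

Final answer: -3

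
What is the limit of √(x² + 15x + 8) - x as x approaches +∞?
As x → +∞: multiply by the conjugate to get (15x+8)/(√(x²+15x+8)+x); the denominator ~ 2x, so the limit is 15/2.
Limit = 15/2.

Final answer: 15/2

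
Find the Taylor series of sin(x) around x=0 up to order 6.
x^5/120 - x^3/6 + x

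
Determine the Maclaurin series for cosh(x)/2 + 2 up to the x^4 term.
x^4/48 + x^2/4 + 5/2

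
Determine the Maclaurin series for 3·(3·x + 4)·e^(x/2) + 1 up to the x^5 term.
17·x^5/640 + 7·x^4/32 + 11·x^3/8 + 6·x^2 + 15·x + 13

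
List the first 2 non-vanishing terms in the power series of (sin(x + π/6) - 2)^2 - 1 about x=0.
-3·√(3)·x/2 + 5/4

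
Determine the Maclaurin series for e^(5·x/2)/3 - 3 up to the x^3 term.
125·x^3/144 + 25·x^2/24 + 5·x/6 - 8/3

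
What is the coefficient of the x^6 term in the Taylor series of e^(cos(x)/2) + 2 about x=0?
Expand to order 6: e^(cos(x)/2) + 2 = -49·x^6·e^(1/2)/5760 + 5·x^4·e^(1/2)/96 - x^2·e^(1/2)/4 + e^(1/2) + 2 + O(x^7).
The coefficient of x^6 is -49·e^(1/2)/5760.

Final answer: -49·e^(1/2)/5760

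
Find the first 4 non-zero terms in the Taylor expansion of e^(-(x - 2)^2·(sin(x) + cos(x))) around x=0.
73·x^4·e^(-4)/6 - 7·x^3·e^(-4)/3 + 5·x^2·e^(-4) + e^(-4)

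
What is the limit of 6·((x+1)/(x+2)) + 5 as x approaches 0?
Direct substitution at x = 0 gives 8.

Final answer: 8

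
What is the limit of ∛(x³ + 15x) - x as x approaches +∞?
This is an ∞ − ∞ indeterminate form.
Multiply by (A² + AB + B²)/(A² + AB + B²) where A = ∛(x³+15x), B = x to use A³ − B³ = (A−B)(A²+AB+B²); the x³ terms cancel, leaving (15x)/(A²+AB+B²) with denominator ~ 3x², so the limit is 0.
Limit = 0.

Final answer: 0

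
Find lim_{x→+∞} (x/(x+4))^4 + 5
As x → +∞: x/(x+4) = 1/(1 + 4/x) → 1, and the 4th power of a limit-1 base also → 1; with the additive constant, 1 + 5 = 6.
Limit = 6.

Final answer: 6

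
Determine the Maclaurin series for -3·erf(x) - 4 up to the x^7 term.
x^7/(7·√(π)) - 3·x^5/(5·√(π)) + 2·x^3/√(π) - 6·x/√(π) - 4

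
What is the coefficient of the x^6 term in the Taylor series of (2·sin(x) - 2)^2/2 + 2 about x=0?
Expand to order 6: (2·sin(x) - 2)^2/2 + 2 = 4·x^6/45 - x^5/30 - 2·x^4/3 + 2·x^3/3 + 2·x^2 - 4·x + 4 + O(x^7).
The coefficient of x^6 is 4/45.

Final answer: 4/45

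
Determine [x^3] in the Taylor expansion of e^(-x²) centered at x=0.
Expand to order 3: e^(-x²) = 1 - x^2 + O(x^4).
The coefficient of x^3 is 0.

Final answer: 0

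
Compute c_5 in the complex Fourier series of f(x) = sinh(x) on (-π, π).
Compute the real Fourier coefficients first: a_5 = 0, b_5 = 5·sinh(π)/(13·π).
Then c_5 = (a_5 − i·b_5)/2 = -5·i·sinh(π)/(26·π).

Final answer: -5·i·sinh(π)/(26·π)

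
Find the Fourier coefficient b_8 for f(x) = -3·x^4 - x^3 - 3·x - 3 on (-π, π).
b_8 = (1/π) ∫_{-π}^{π} f(x)·sin(8x) dx.
Evaluate the integral (use parity and integration by parts as needed): b_8 = 93/128 + π^2/4.

Final answer: 93/128 + π^2/4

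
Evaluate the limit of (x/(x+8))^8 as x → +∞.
As x → +∞: x/(x+8) = 1/(1 + 8/x) → 1, and the 8th power of a limit-1 base also → 1.
Limit = 1.

Final answer: 1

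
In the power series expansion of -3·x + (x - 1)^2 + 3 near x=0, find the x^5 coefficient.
Expand to order 5: -3·x + (x - 1)^2 + 3 = x^2 - 5·x + 4 + O(x^6).
The coefficient of x^5 is 0.

Final answer: 0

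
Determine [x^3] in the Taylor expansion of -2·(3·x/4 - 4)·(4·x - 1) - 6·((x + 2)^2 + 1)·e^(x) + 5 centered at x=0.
Expand to order 3: -2·(3·x/4 - 4)·(4·x - 1) - 6·((x + 2)^2 + 1)·e^(x) + 5 = -23·x^3 - 51·x^2 - 41·x/2 - 33 + O(x^4).
The coefficient of x^3 is -23.

Final answer: -23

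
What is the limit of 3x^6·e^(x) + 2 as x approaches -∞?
The product is a 0·∞ indeterminate form at x → -∞.
Rewrite the product as 3x^6 / e^(-x) (an ∞/∞ form) and apply L'Hôpital, or use the standard hierarchy e^(|x|) ≫ |x^6| as x → -∞.
The indeterminate product → 0, so the limit = 2.

Final answer: 2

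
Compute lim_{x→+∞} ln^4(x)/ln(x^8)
This is an ∞/∞ indeterminate form as x → +∞.
Write ln(x^8) = 8·ln(x), reducing the quotient to ln^3(x)/8 → ∞.
Limit = ∞.

Final answer: ∞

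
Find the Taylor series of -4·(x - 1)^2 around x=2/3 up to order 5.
-4/9 + 8·(x - 2/3)/3 - 4·(x - 2/3)^2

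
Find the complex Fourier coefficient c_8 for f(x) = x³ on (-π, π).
Compute the real Fourier coefficients first: a_8 = 0, b_8 = 3/128 - π^2/4.
Then c_8 = (a_8 − i·b_8)/2 = -3·i/256 + i·π^2/8.

Final answer: -3·i/256 + i·π^2/8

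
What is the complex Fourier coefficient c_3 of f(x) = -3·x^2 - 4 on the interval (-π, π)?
Compute the real Fourier coefficients first: a_3 = 4/3, b_3 = 0.
Then c_3 = (a_3 − i·b_3)/2 = 2/3.

Final answer: 2/3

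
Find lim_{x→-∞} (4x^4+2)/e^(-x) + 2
The quotient is an ∞/∞ indeterminate form as x → -∞.
Compare growth rates of the dominant terms (exponentials ≫ polynomials ≫ logarithms), or apply L'Hôpital's rule; the quotient → 0.
Adding the constant: 0 + 2 = 2. Limit = 2.

Final answer: 2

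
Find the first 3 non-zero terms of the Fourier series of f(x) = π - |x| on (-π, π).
4·cos(x)/π + 4·cos(3·x)/(9·π) + π/2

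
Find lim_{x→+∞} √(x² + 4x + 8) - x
This is an ∞ − ∞ indeterminate form.
Multiply and divide by the conjugate √(x²+4x + 8) + x; the x² terms cancel, leaving (4x + 8)/(√(x²+4x + 8)+x) → 4/2 = 2.
Limit = 2.

Final answer: 2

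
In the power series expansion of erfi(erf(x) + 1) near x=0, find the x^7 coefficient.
Expand to order 7: erfi(erf(x) + 1) = x^7·(-608·e/(9·π^3) - 2·e/(21·π) + 22144·e/(315·π^4) + 152·e/(15·π^2)) + x^6·(-320·e/(9·π^(5/2)) + 112·e/(45·π^(3/2)) + 832·e/(15·π^(7/2))) + x^5·(-16·e/π^2 + 2·e/(5·π) + 608·e/(15·π^3)) + x^4·(-16·e/(3·π^(3/2)) + 80·e/(3·π^(5/2))) + x^3·(-4·e/(3·π) + 16·e/π^2) + 8·e·x^2/π^(3/2) + 4·e·x/π + erfi(1) + O(x^8).
The coefficient of x^7 is -608·e/(9·π^3) - 2·e/(21·π) + 22144·e/(315·π^4) + 152·e/(15·π^2).

Final answer: -608·e/(9·π^3) - 2·e/(21·π) + 22144·e/(315·π^4) + 152·e/(15·π^2)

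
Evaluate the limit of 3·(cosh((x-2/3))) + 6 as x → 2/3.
Direct substitution at x = 2/3 gives 9.

Final answer: 9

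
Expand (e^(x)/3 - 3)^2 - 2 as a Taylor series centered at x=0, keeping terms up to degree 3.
-5·x^3/27 - 7·x^2/9 - 16·x/9 + 46/9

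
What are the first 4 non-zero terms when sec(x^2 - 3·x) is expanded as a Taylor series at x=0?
139·x^4/8 - 3·x^3 + 9·x^2/2 + 1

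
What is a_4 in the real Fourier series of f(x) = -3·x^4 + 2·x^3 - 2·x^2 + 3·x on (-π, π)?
a_4 = (1/π) ∫_{-π}^{π} f(x)·cos(4x) dx.
Evaluate the integral (use parity and integration by parts as needed): a_4 = 1/16 - 3·π^2/2.

Final answer: 1/16 - 3·π^2/2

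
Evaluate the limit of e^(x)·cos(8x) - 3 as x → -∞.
Evaluate the dominant behaviour as x → -∞; each term tends to a finite value or vanishes.
Limit = -3.

Final answer: -3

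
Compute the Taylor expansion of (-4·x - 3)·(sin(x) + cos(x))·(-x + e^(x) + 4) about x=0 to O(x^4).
17·x^3/2 - 14·x^2 - 35·x - 15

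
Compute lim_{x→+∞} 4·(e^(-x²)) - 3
Evaluate the dominant behaviour as x → +∞; each term tends to a finite value or vanishes.
Limit = -3.

Final answer: -3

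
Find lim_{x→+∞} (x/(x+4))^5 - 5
As x → +∞: x/(x+4) = 1/(1 + 4/x) → 1, and the 5th power of a limit-1 base also → 1; with the additive constant, 1 - 5 = -4.
Limit = -4.

Final answer: -4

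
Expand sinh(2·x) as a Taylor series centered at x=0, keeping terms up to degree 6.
4·x^5/15 + 4·x^3/3 + 2·x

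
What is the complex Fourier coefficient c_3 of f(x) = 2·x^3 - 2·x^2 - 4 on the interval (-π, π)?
Compute the real Fourier coefficients first: a_3 = 8/9, b_3 = -8/9 + 4·π^2/3.
Then c_3 = (a_3 − i·b_3)/2 = 4/9 - 2·i·π^2/3 + 4·i/9.

Final answer: 4/9 - 2·i·π^2/3 + 4·i/9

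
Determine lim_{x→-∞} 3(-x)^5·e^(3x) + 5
The product is a 0·∞ indeterminate form at x → -∞.
Rewrite the product as 3(-x)^5 / e^(-3x) (an ∞/∞ form) and apply L'Hôpital, or use the standard hierarchy e^(3|x|) ≫ |(-x)^5| as x → -∞.
The indeterminate product → 0, so the limit = 5.

Final answer: 5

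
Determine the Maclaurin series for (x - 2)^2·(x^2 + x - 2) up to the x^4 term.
x^4 - 3·x^3 - 2·x^2 + 12·x - 8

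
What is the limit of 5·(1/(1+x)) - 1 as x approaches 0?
Direct substitution at x = 0 gives 4.

Final answer: 4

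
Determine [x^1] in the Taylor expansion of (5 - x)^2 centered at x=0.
Expand to order 1: (5 - x)^2 = 25 - 10·x + O(x^2).
The coefficient of x^1 is -10.

Final answer: -10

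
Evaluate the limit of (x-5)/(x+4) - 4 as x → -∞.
Evaluate the dominant behaviour as x → -∞; each term tends to a finite value or vanishes.
Limit = -3.

Final answer: -3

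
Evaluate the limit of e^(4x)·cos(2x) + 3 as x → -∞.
Evaluate the dominant behaviour as x → -∞; each term tends to a finite value or vanishes.
Limit = 3.

Final answer: 3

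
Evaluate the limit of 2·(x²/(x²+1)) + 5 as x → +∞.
Evaluate the dominant behaviour as x → +∞; each term tends to a finite value or vanishes.
Limit = 7.

Final answer: 7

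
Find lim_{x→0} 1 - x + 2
Direct substitution at x = 0 gives 3.

Final answer: 3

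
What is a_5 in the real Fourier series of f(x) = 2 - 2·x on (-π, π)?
a_5 = (1/π) ∫_{-π}^{π} f(x)·cos(5x) dx.
Evaluate the integral (use parity and integration by parts as needed): a_5 = 0.

Final answer: 0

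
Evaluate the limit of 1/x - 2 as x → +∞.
Evaluate the dominant behaviour as x → +∞; each term tends to a finite value or vanishes.
Limit = -2.

Final answer: -2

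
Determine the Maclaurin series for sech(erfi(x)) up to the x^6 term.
x^6·(-28/(45·π) - 244/(45·π^3) + 40/(9·π^2)) + x^4·(-4/(3·π) + 10/(3·π^2)) - 2·x^2/π + 1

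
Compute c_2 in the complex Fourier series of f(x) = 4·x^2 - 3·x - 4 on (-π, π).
Compute the real Fourier coefficients first: a_2 = 4, b_2 = 3.
Then c_2 = (a_2 − i·b_2)/2 = 2 - 3·i/2.

Final answer: 2 - 3·i/2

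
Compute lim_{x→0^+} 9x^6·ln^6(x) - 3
The product is a 0·∞ indeterminate form at x → 0⁺.
Rewrite the product as 9·ln^6(x) / x^(-6) and apply L'Hôpital, or use the standard hierarchy x^(-6) ≫ |ln x|^6 as x → 0⁺.
The indeterminate product → 0, so the limit = -3.

Final answer: -3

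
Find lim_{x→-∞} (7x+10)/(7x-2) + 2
Evaluate the dominant behaviour as x → -∞; each term tends to a finite value or vanishes.
Limit = 3.

Final answer: 3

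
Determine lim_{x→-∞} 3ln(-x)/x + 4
The quotient is an ∞/∞ indeterminate form as x → -∞.
Compare growth rates of the dominant terms (exponentials ≫ polynomials ≫ logarithms), or apply L'Hôpital's rule; the quotient → 0.
Adding the constant: 0 + 4 = 4. Limit = 4.

Final answer: 4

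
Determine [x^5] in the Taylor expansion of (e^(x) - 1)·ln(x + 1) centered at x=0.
Expand to order 5: (e^(x) - 1)·ln(x + 1) = -x^5/8 + x^4/4 + x^2 + O(x^6).
The coefficient of x^5 is -1/8.

Final answer: -1/8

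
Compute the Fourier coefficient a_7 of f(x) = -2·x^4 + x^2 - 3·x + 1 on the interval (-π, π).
a_7 = (1/π) ∫_{-π}^{π} f(x)·cos(7x) dx.
Evaluate the integral (use parity and integration by parts as needed): a_7 = -292/2401 + 16·π^2/49.

Final answer: -292/2401 + 16·π^2/49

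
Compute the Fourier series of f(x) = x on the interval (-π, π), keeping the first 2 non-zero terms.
2·sin(x) - sin(2·x)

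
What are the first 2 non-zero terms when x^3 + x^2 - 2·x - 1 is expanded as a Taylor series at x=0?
-2·x - 1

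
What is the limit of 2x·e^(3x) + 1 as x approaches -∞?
The product is a 0·∞ indeterminate form at x → -∞.
Rewrite the product as 2x / e^(-3x) (an ∞/∞ form) and apply L'Hôpital, or use the standard hierarchy e^(3|x|) ≫ |x| as x → -∞.
The indeterminate product → 0, so the limit = 1.

Final answer: 1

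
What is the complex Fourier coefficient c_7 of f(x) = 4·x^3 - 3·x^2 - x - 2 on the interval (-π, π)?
Compute the real Fourier coefficients first: a_7 = 12/49, b_7 = -146/343 + 8·π^2/7.
Then c_7 = (a_7 − i·b_7)/2 = 6/49 - 4·i·π^2/7 + 73·i/343.

Final answer: 6/49 - 4·i·π^2/7 + 73·i/343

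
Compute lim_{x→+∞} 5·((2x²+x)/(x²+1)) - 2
Evaluate the dominant behaviour as x → +∞; each term tends to a finite value or vanishes.
Limit = 8.

Final answer: 8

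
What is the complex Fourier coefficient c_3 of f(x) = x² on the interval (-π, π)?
Compute the real Fourier coefficients first: a_3 = -4/9, b_3 = 0.
Then c_3 = (a_3 − i·b_3)/2 = -2/9.

Final answer: -2/9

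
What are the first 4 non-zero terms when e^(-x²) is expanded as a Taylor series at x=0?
-x^6/6 + x^4/2 - x^2 + 1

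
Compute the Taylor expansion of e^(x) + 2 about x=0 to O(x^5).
x^4/24 + x^3/6 + x^2/2 + x + 3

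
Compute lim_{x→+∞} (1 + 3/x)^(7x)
As x → +∞: write (1 + 3/x)^(7x) = ((1 + 3/x)^x)^7 → (e^3)^7 = e^21.
Limit = e^(21).

Final answer: e^(21)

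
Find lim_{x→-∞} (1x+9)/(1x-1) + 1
Evaluate the dominant behaviour as x → -∞; each term tends to a finite value or vanishes.
Limit = 2.

Final answer: 2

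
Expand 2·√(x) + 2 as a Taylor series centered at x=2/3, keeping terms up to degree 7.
2·√(6)/3 + 2 + √(6)·(x - 2/3)/2 - 3·√(6)·(x - 2/3)^2/16 + 9·√(6)·(x - 2/3)^3/64 - 135·√(6)·(x - 2/3)^4/1024 + 567·√(6)·(x - 2/3)^5/4096 - 5103·√(6)·(x - 2/3)^6/32768 + 24057·√(6)·(x - 2/3)^7/131072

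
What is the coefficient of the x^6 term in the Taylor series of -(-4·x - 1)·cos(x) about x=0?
Expand to order 6: -(-4·x - 1)·cos(x) = -x^6/720 + x^5/6 + x^4/24 - 2·x^3 - x^2/2 + 4·x + 1 + O(x^7).
The coefficient of x^6 is -1/720.

Final answer: -1/720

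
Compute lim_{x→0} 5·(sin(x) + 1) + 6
Direct substitution at x = 0 gives 11.

Final answer: 11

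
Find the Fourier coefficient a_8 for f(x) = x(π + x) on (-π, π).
a_8 = (1/π) ∫_{-π}^{π} f(x)·cos(8x) dx.
Evaluate the integral (use parity and integration by parts as needed): a_8 = 1/16.

Final answer: 1/16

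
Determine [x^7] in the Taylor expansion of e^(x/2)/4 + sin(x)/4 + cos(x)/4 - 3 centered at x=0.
Expand to order 7: e^(x/2)/4 + sin(x)/4 + cos(x)/4 - 3 = -127·x^7/2580480 - 7·x^6/20480 + 11·x^5/5120 + 17·x^4/1536 - 7·x^3/192 - 3·x^2/32 + 3·x/8 - 5/2 + O(x^8).
The coefficient of x^7 is -127/2580480.

Final answer: -127/2580480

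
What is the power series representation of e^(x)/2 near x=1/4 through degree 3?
e^(1/4)/2 + e^(1/4)·(x - 1/4)/2 + e^(1/4)·(x - 1/4)^2/4 + e^(1/4)·(x - 1/4)^3/12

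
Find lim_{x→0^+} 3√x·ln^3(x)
This is a 0·∞ indeterminate form at x → 0⁺.
Rewrite the product as 3·ln^3(x) / x^(-1/2) and apply L'Hôpital, or use the standard hierarchy x^(-1/2) ≫ |ln x|^3 as x → 0⁺.
The indeterminate product → 0, so the limit = 0.

Final answer: 0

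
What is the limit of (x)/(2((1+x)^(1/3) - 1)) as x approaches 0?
Both numerator and denominator → 0 as x → 0; this is a 0/0 indeterminate form.
Expand each to leading order near x = 0: numerator ~ x, denominator ~ 2·x/3.
The limit of the ratio is 3/2.

Final answer: 3/2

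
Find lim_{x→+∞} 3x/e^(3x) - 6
The quotient is an ∞/∞ indeterminate form as x → +∞.
The exponential denominator e^(3x) dominates the polynomial numerator (e^x ≫ x as x → ∞), so the quotient → 0.
Adding the constant: 0 - 6 = -6. Limit = -6.

Final answer: -6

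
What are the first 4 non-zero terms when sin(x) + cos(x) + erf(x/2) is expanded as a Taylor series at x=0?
x^3·(-1/6 - 1/(12·√(π))) - x^2/2 + x·(1/√(π) + 1) + 1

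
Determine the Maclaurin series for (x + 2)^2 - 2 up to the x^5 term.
x^2 + 4·x + 2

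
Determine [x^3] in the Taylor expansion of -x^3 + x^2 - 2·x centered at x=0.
Expand to order 3: -x^3 + x^2 - 2·x = -x^3 + x^2 - 2·x + O(x^4).
The coefficient of x^3 is -1.

Final answer: -1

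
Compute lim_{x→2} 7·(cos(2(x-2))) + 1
Direct substitution at x = 2 gives 8.

Final answer: 8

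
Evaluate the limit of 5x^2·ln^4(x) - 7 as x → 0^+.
The product is a 0·∞ indeterminate form at x → 0⁺.
Rewrite the product as 5·ln^4(x) / x^(-2) and apply L'Hôpital, or use the standard hierarchy x^(-2) ≫ |ln x|^4 as x → 0⁺.
The indeterminate product → 0, so the limit = -7.

Final answer: -7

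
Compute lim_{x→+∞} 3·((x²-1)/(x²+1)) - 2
Evaluate the dominant behaviour as x → +∞; each term tends to a finite value or vanishes.
Limit = 1.

Final answer: 1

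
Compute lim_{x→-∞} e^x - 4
Evaluate the dominant behaviour as x → -∞; each term tends to a finite value or vanishes.
Limit = -4.

Final answer: -4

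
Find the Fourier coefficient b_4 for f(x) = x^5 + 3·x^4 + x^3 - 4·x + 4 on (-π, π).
b_4 = (1/π) ∫_{-π}^{π} f(x)·sin(4x) dx.
Evaluate the integral (use parity and integration by parts as needed): b_4 = -π^4/2 + π^2/8 + 125/64.

Final answer: -π^4/2 + π^2/8 + 125/64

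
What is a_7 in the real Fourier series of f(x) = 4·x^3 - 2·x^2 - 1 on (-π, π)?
a_7 = (1/π) ∫_{-π}^{π} f(x)·cos(7x) dx.
Evaluate the integral (use parity and integration by parts as needed): a_7 = 8/49.

Final answer: 8/49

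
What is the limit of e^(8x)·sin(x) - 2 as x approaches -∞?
Evaluate the dominant behaviour as x → -∞; each term tends to a finite value or vanishes.
Limit = -2.

Final answer: -2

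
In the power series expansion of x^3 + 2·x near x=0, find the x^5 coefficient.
Expand to order 5: x^3 + 2·x = x^3 + 2·x + O(x^6).
The coefficient of x^5 is 0.

Final answer: 0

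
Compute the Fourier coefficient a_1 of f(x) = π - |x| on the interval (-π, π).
a_1 = (1/π) ∫_{-π}^{π} f(x)·cos(1x) dx.
Evaluate the integral (use parity and integration by parts as needed): a_1 = 4/π.

Final answer: 4/π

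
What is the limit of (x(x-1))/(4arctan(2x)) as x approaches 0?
Both numerator and denominator → 0 as x → 0; this is a 0/0 indeterminate form.
Expand each to leading order near x = 0: numerator ~ -x, denominator ~ 8·x.
The limit of the ratio is -1/8.

Final answer: -1/8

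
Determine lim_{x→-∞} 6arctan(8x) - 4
Evaluate the dominant behaviour as x → -∞; each term tends to a finite value or vanishes.
Limit = -3·π - 4.

Final answer: -3·π - 4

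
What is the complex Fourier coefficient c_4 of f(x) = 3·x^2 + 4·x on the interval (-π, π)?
Compute the real Fourier coefficients first: a_4 = 3/4, b_4 = -2.
Then c_4 = (a_4 − i·b_4)/2 = 3/8 + i.

Final answer: 3/8 + i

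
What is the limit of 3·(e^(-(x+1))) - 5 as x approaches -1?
Direct substitution at x = -1 gives -2.

Final answer: -2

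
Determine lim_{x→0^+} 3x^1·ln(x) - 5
The product is a 0·∞ indeterminate form at x → 0⁺.
Rewrite the product as 3·ln(x) / x^(-1) and apply L'Hôpital, or use the standard hierarchy x^(-1) ≫ |ln x| as x → 0⁺.
The indeterminate product → 0, so the limit = -5.

Final answer: -5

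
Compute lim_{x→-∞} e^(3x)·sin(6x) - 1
Evaluate the dominant behaviour as x → -∞; each term tends to a finite value or vanishes.
Limit = -1.

Final answer: -1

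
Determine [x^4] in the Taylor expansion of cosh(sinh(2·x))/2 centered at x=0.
Expand to order 4: cosh(sinh(2·x))/2 = 5·x^4/3 + x^2 + 1/2 + O(x^5).
The coefficient of x^4 is 5/3.

Final answer: 5/3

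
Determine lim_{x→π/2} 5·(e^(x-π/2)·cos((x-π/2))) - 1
Direct substitution at x = π/2 gives 4.

Final answer: 4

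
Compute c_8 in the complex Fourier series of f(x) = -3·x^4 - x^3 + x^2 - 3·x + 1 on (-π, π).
Compute the real Fourier coefficients first: a_8 = 25/256 - 3·π^2/8, b_8 = 93/128 + π^2/4.
Then c_8 = (a_8 − i·b_8)/2 = -3·π^2/16 + 25/512 - i·π^2/8 - 93·i/256.

Final answer: -3·π^2/16 + 25/512 - i·π^2/8 - 93·i/256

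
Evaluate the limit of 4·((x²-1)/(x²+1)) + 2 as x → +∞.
Evaluate the dominant behaviour as x → +∞; each term tends to a finite value or vanishes.
Limit = 6.

Final answer: 6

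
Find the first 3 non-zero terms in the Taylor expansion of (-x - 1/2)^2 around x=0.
x^2 + x + 1/4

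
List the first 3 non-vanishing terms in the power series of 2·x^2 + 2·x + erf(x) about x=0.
-2·x^3/(3·√(π)) + 2·x^2 + x·(2/√(π) + 2)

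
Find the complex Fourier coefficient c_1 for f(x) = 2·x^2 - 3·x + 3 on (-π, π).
Compute the real Fourier coefficients first: a_1 = -8, b_1 = -6.
Then c_1 = (a_1 − i·b_1)/2 = -4 + 3·i.

Final answer: -4 + 3·i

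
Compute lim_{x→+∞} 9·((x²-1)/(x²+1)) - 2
Evaluate the dominant behaviour as x → +∞; each term tends to a finite value or vanishes.
Limit = 7.

Final answer: 7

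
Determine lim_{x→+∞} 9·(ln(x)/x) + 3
Evaluate the dominant behaviour as x → +∞; each term tends to a finite value or vanishes.
Limit = 3.

Final answer: 3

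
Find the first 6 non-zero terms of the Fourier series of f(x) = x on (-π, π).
2·sin(x) - sin(2·x) + 2·sin(3·x)/3 - sin(4·x)/2 + 2·sin(5·x)/5 - sin(6·x)/3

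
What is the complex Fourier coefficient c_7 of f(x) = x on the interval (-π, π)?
Compute the real Fourier coefficients first: a_7 = 0, b_7 = 2/7.
Then c_7 = (a_7 − i·b_7)/2 = -i/7.

Final answer: -i/7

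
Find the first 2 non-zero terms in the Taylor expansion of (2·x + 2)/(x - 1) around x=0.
-4·x - 2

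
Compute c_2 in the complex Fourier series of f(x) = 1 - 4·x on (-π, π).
Compute the real Fourier coefficients first: a_2 = 0, b_2 = 4.
Then c_2 = (a_2 − i·b_2)/2 = -2·i.

Final answer: -2·i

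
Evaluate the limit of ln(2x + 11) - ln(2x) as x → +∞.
This is an ∞ − ∞ indeterminate form.
Combine the logarithms: ln(2x+11) − ln(2x) = ln((2x+11)/(2x)) = ln(1 + 11/(2x)) → ln(1) = 0.
Limit = 0.

Final answer: 0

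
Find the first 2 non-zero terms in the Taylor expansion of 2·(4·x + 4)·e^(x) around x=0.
16·x + 8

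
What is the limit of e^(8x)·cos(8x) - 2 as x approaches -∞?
Evaluate the dominant behaviour as x → -∞; each term tends to a finite value or vanishes.
Limit = -2.

Final answer: -2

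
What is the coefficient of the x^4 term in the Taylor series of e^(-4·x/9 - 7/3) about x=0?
Expand to order 4: e^(-4·x/9 - 7/3) = 32·x^4·e^(-7/3)/19683 - 32·x^3·e^(-7/3)/2187 + 8·x^2·e^(-7/3)/81 - 4·x·e^(-7/3)/9 + e^(-7/3) + O(x^5).
The coefficient of x^4 is 32·e^(-7/3)/19683.

Final answer: 32·e^(-7/3)/19683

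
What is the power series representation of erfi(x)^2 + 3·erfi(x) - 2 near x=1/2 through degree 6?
-2 + erfi(1/2)^2 + 3·erfi(1/2) + (4·e^(1/4)·erfi(1/2) + 6·e^(1/4))·(x - 1/2)/√(π) + (2·π·e^(1/4)·erfi(1/2) + 4·√(π)·e^(1/2) + 3·π·e^(1/4))·(x - 1/2)^2/π^(3/2) + (2·π·e^(1/4)·erfi(1/2) + 4·√(π)·e^(1/2) + 3·π·e^(1/4))·(x - 1/2)^3/π^(3/2) + (14·π·e^(1/4)·erfi(1/2) + 21·π·e^(1/4) + 60·√(π)·e^(1/2))·(x - 1/2)^4/(12·π^(3/2)) + (10·π·e^(1/4)·erfi(1/2) + 15·π·e^(1/4) + 52·√(π)·e^(1/2))·(x - 1/2)^5/(12·π^(3/2)) + (54·π·e^(1/4)·erfi(1/2) + 81·π·e^(1/4) + 460·√(π)·e^(1/2))·(x - 1/2)^6/(120·π^(3/2))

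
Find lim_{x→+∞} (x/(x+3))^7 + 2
As x → +∞: x/(x+3) = 1/(1 + 3/x) → 1, and the 7th power of a limit-1 base also → 1; with the additive constant, 1 + 2 = 3.
Limit = 3.

Final answer: 3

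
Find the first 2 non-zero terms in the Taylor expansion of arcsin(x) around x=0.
x^3/6 + x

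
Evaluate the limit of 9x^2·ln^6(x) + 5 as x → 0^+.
The product is a 0·∞ indeterminate form at x → 0⁺.
Rewrite the product as 9·ln^6(x) / x^(-2) and apply L'Hôpital, or use the standard hierarchy x^(-2) ≫ |ln x|^6 as x → 0⁺.
The indeterminate product → 0, so the limit = 5.

Final answer: 5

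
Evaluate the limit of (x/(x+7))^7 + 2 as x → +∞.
As x → +∞: x/(x+7) = 1/(1 + 7/x) → 1, and the 7th power of a limit-1 base also → 1; with the additive constant, 1 + 2 = 3.
Limit = 3.

Final answer: 3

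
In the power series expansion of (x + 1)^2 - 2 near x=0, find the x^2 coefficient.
Expand to order 2: (x + 1)^2 - 2 = x^2 + 2·x - 1 + O(x^3).
The coefficient of x^2 is 1.

Final answer: 1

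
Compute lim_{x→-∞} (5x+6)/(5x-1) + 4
Evaluate the dominant behaviour as x → -∞; each term tends to a finite value or vanishes.
Limit = 5.

Final answer: 5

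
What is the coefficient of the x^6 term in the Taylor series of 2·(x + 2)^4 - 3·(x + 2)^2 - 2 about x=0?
Expand to order 6: 2·(x + 2)^4 - 3·(x + 2)^2 - 2 = 2·x^4 + 16·x^3 + 45·x^2 + 52·x + 18 + O(x^7).
The coefficient of x^6 is 0.

Final answer: 0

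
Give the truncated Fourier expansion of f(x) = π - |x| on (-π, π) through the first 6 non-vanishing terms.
4·cos(x)/π + 4·cos(3·x)/(9·π) + 4·cos(5·x)/(25·π) + 4·cos(7·x)/(49·π) + 4·cos(9·x)/(81·π) + π/2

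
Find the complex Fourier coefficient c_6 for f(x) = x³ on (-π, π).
Compute the real Fourier coefficients first: a_6 = 0, b_6 = 1/18 - π^2/3.
Then c_6 = (a_6 − i·b_6)/2 = -i/36 + i·π^2/6.

Final answer: -i/36 + i·π^2/6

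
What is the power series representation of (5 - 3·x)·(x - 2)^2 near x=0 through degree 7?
-3·x^3 + 17·x^2 - 32·x + 20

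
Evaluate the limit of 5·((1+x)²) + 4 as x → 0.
Direct substitution at x = 0 gives 9.

Final answer: 9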